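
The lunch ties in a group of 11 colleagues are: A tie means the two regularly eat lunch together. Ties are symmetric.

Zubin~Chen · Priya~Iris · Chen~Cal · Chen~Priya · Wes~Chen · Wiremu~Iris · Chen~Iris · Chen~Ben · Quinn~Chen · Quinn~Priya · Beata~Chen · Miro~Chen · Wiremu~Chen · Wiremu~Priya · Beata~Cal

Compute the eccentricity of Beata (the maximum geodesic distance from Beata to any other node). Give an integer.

Distances from Beata: Ben:2, Cal:1, Chen:1, Iris:2, Miro:2, Priya:2, Quinn:2, Wes:2, Wiremu:2, Zubin:2.
The largest is 2 (to Zubin, Iris, Miro, Priya, Quinn, Wiremu, Ben, and Wes), so the eccentricity of Beata is 2.

2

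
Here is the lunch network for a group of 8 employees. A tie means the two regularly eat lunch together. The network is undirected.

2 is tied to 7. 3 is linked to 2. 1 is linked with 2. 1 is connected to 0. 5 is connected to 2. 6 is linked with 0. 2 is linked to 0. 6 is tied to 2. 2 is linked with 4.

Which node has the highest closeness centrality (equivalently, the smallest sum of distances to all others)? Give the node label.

2

Farness (sum of distances to all others) for each node — 0:11, 1:12, 2:7, 3:13, 4:13, 5:13, 6:12, 7:13.
The smallest farness is 7, for 2, so 2 has the highest closeness.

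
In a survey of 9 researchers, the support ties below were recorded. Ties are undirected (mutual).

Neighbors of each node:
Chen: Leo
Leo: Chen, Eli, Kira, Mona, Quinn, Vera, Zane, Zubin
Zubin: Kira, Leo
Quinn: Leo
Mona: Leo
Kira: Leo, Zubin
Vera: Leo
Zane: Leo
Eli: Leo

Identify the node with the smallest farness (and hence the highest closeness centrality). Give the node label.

Farness (sum of distances to all others) for each node — Chen:15, Eli:15, Kira:14, Leo:8, Mona:15, Quinn:15, Vera:15, Zane:15, Zubin:14.
The smallest farness is 8, for Leo, so Leo has the highest closeness.

Leo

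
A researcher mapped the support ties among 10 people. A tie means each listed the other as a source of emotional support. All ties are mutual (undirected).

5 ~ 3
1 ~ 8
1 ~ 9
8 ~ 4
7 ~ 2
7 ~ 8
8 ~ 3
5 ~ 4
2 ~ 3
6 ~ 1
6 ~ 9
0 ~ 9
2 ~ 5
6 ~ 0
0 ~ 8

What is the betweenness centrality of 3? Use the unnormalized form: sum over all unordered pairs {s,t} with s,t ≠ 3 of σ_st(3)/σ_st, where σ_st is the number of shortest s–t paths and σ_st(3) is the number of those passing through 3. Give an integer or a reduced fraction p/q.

5

Pairs whose geodesics pass through 3 — 6–2: 2/4; 6–5: 2/4; 0–2: 1/2; 0–5: 1/2; 9–2: 2/4; 9–5: 2/4; 1–2: 1/2; 1–5: 1/2; 2–8: 1/2; 5–8: 1/2.
All other pairs contribute 0.
Summing the contributions gives betweenness(3) = 5.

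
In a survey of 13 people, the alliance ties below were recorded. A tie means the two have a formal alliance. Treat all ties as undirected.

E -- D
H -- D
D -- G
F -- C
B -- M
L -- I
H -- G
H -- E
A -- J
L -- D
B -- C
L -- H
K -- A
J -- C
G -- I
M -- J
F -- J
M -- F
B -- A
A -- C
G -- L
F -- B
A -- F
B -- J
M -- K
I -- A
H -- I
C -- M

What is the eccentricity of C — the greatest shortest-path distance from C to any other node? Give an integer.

4

Distances from C: A:1, B:1, D:4, E:4, F:1, G:3, H:3, I:2, J:1, K:2, L:3, M:1.
The largest is 4 (to D and E), so the eccentricity of C is 4.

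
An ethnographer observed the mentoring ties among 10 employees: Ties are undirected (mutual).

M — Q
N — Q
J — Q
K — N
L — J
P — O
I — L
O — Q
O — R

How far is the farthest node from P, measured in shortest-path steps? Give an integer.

Distances from P: I:5, J:3, K:4, L:4, M:3, N:3, O:1, Q:2, R:2.
The largest is 5 (to I), so the eccentricity of P is 5.

5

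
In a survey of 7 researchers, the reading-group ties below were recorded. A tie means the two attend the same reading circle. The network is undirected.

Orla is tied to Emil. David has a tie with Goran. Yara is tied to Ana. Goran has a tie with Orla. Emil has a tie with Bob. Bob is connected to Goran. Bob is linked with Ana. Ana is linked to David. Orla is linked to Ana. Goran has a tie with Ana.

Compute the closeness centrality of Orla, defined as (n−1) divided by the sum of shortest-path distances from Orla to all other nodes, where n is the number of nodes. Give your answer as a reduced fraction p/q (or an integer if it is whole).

Distances from Orla: Ana:1, Bob:2, David:2, Emil:1, Goran:1, Yara:2. Sum = 9.
n = 7, so closeness = 6/9 = 2/3.

2/3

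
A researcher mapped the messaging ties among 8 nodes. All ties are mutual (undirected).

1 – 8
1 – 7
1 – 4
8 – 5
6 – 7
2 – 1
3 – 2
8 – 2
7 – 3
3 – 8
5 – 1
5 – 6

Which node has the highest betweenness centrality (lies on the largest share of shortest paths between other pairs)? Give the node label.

Unnormalized betweenness of each node: 1:17/2, 2:2/3, 3:5/4, 4:0, 5:5/2, 6:1/2, 7:19/6, 8:29/12.
1 has the largest value, 17/2, making it the main broker — the node through which the most shortest paths run.

1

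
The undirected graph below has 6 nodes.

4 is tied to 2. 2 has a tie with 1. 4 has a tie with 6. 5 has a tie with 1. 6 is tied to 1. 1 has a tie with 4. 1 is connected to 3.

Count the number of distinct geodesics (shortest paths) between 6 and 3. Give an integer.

1

The shortest distance is 2, and the only length-2 path is 6–1–3. So there is exactly 1 shortest path.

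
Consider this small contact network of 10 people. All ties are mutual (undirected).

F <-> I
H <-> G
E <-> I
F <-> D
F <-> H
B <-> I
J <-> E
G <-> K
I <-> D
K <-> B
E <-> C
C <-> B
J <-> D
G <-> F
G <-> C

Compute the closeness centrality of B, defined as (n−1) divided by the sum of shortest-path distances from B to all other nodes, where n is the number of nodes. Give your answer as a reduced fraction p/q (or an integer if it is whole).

Distances from B: C:1, D:2, E:2, F:2, G:2, H:3, I:1, J:3, K:1. Sum = 17.
n = 10, so closeness = 9/17.

9/17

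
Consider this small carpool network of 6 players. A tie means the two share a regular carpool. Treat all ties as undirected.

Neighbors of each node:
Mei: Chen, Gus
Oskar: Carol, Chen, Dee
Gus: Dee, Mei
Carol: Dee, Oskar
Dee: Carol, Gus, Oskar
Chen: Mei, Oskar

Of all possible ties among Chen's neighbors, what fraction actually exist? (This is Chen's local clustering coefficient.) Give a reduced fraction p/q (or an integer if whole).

0

Chen's neighbors: Mei and Oskar (k = 2).
Possible neighbor pairs: C(2,2) = 1. Edges among them: none → e = 0.
Clustering(Chen) = 0/1.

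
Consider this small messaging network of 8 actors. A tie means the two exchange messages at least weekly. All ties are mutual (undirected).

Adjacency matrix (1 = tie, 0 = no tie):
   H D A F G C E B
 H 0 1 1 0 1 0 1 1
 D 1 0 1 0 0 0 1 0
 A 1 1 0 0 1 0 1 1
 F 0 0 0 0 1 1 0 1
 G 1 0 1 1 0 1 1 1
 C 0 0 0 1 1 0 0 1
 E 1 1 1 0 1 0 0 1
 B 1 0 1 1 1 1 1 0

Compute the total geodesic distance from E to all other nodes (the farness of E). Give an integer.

Distances from E: A:1, B:1, C:2, D:1, F:2, G:1, H:1.
Sum = 1 + 1 + 2 + 1 + 2 + 1 + 1 = 9.

9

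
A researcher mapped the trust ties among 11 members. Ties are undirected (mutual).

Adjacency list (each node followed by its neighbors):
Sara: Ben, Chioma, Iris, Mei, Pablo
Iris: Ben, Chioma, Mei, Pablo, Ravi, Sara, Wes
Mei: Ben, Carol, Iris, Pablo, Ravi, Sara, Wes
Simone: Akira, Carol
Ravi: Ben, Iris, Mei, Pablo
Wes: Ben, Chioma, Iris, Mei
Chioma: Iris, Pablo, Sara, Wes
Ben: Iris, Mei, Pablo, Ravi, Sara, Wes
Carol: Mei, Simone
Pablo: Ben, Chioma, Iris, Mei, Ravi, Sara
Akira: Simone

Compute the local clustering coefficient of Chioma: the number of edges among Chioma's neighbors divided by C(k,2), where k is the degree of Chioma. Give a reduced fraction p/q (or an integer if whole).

Chioma's neighbors: Iris, Pablo, Sara, and Wes (k = 4).
Possible neighbor pairs: C(4,2) = 6. Edges among them: Iris–Pablo, Iris–Sara, Iris–Wes, Pablo–Sara → e = 4.
Clustering(Chioma) = 4/6 = 2/3.

2/3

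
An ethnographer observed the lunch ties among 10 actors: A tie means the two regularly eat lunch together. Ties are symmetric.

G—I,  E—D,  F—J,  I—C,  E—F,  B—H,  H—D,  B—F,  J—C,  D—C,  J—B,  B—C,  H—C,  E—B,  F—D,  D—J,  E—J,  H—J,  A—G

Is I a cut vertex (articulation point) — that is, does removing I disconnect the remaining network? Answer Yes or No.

Removing I leaves {A and G} with no path to {B, C, D, E, F, H, and J}, so the network splits into 2 components. I is a cut vertex.

Yes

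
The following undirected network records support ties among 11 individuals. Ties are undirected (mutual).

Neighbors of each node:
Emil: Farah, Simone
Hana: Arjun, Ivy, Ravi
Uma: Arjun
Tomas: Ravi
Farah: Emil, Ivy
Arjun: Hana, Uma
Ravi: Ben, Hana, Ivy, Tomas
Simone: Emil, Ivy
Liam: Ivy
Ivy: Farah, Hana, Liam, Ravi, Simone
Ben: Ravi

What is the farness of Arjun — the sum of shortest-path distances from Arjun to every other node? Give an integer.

25

Distances from Arjun: Ben:3, Emil:4, Farah:3, Hana:1, Ivy:2, Liam:3, Ravi:2, Simone:3, Tomas:3, Uma:1.
Sum = 3 + 4 + 3 + 1 + 2 + 3 + 2 + 3 + 3 + 1 = 25.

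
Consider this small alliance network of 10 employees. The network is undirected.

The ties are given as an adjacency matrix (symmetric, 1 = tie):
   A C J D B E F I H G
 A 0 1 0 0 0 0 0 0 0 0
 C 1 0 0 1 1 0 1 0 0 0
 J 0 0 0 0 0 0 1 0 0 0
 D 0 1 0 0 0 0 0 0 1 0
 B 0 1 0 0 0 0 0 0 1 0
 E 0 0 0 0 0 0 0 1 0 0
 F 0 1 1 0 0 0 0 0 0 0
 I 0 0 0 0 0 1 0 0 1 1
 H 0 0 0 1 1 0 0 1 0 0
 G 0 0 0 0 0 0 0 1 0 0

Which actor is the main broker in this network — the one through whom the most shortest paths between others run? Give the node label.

C

Unnormalized betweenness of each node: A:0, B:8, C:41/2, D:8, E:0, F:8, G:0, H:37/2, I:15, J:0.
C has the largest value, 41/2, making it the main broker — the node through which the most shortest paths run.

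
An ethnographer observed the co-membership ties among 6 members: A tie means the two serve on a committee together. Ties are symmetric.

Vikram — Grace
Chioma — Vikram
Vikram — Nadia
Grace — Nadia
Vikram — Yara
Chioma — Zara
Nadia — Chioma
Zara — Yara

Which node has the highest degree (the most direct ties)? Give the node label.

Degrees — Chioma:3, Grace:2, Nadia:3, Vikram:4, Yara:2, Zara:2.
The maximum is 4, attained only by Vikram.

Vikram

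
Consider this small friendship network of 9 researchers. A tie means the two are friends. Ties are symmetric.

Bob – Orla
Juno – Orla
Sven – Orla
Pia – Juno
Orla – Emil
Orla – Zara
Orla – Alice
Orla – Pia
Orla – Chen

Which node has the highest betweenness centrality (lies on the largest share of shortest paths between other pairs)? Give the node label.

Unnormalized betweenness of each node: Alice:0, Bob:0, Chen:0, Emil:0, Juno:0, Orla:27, Pia:0, Sven:0, Zara:0.
Orla has the largest value, 27, making it the main broker — the node through which the most shortest paths run.

Orla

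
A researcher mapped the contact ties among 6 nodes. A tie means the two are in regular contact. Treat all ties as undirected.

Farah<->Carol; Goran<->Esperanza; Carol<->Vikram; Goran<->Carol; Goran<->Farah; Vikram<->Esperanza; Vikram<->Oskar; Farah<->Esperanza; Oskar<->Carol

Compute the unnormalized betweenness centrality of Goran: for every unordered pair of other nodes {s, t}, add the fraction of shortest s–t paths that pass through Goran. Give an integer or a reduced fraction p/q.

1/3

Pairs whose geodesics pass through Goran — Esperanza–Carol: 1/3.
All other pairs contribute 0.
Summing the contributions gives betweenness(Goran) = 1/3.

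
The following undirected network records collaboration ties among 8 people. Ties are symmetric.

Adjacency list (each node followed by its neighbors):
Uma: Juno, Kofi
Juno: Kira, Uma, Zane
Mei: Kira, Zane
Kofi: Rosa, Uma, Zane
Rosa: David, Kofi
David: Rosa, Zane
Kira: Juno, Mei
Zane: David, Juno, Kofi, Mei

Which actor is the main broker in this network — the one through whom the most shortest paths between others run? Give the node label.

Zane

Unnormalized betweenness of each node: David:26/15, Juno:143/30, Kira:5/6, Kofi:143/30, Mei:26/15, Rosa:5/6, Uma:41/30, Zane:299/30.
Zane has the largest value, 299/30, making it the main broker — the node through which the most shortest paths run.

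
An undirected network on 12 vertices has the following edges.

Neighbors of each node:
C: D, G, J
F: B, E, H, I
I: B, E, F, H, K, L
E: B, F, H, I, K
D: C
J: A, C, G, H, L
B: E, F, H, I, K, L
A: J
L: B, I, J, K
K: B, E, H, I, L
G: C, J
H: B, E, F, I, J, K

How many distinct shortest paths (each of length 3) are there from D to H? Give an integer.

1

The shortest distance is 3, and the only length-3 path is D–C–J–H. So there is exactly 1 shortest path.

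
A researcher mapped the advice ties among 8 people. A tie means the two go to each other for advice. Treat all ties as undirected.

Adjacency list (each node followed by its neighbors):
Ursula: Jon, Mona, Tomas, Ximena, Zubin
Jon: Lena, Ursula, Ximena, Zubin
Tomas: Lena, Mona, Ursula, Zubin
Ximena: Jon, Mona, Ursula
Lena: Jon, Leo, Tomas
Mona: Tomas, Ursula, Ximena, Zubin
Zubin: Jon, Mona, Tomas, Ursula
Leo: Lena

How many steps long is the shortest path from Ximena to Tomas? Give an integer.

2

One shortest route is Ximena – Mona – Tomas, which uses 2 edges, and Ximena and Tomas are not directly tied, so nothing shorter exists. So d(Ximena,Tomas) = 2.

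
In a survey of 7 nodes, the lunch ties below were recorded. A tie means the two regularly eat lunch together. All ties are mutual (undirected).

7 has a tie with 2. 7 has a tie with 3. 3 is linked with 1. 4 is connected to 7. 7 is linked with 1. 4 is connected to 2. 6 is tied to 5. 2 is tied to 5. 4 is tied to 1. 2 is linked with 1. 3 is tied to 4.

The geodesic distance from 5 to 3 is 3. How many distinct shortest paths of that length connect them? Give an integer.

3

The shortest distance is 3. The length-3 paths are: 5–2–4–3; 5–2–7–3; 5–2–1–3.
That gives 3 distinct shortest paths.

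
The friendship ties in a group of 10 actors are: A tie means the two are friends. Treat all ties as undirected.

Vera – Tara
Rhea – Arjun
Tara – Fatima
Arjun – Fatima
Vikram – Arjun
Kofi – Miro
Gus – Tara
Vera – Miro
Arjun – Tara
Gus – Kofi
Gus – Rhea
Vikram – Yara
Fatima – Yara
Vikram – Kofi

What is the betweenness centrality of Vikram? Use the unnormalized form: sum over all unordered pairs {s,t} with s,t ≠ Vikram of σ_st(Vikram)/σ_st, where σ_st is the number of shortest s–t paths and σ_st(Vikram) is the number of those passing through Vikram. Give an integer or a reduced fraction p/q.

17/3

Pairs whose geodesics pass through Vikram — Yara–Miro: 1; Yara–Kofi: 1; Yara–Gus: 1/2; Yara–Rhea: 1/2; Yara–Arjun: 1/2; Fatima–Kofi: 2/3; Miro–Arjun: 1/2; Kofi–Arjun: 1.
All other pairs contribute 0.
Summing the contributions gives betweenness(Vikram) = 17/3.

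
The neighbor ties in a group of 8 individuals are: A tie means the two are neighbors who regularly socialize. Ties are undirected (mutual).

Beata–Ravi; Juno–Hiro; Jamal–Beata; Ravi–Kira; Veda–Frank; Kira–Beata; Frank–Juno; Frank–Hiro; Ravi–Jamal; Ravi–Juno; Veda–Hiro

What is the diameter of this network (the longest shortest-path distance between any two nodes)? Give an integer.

4

Eccentricity of each node (its greatest distance to any other): Beata:4, Frank:3, Hiro:3, Jamal:4, Juno:2, Kira:4, Ravi:3, Veda:4.
The maximum eccentricity is 4, realized for instance by the pair Veda–Kira via Veda – Hiro – Juno – Ravi – Kira. So the diameter is 4.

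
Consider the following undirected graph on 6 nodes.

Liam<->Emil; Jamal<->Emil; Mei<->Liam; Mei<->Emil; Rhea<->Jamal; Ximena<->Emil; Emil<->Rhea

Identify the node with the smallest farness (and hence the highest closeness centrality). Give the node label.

Farness (sum of distances to all others) for each node — Emil:5, Jamal:8, Liam:8, Mei:8, Rhea:8, Ximena:9.
The smallest farness is 5, for Emil, so Emil has the highest closeness.

Emil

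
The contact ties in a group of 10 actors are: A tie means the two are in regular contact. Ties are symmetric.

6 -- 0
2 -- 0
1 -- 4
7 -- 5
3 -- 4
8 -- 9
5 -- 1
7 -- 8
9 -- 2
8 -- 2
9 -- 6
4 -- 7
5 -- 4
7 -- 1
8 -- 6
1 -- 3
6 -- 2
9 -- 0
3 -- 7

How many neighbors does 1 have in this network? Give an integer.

1 is directly tied to 3, 4, 5, and 7. That is 4 neighbors, so the degree of 1 is 4.

4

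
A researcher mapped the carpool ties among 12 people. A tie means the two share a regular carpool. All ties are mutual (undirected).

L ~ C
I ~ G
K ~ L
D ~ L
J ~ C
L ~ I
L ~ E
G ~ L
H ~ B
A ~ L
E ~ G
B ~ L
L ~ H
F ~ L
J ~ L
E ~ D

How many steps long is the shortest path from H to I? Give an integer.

One shortest route is H – L – I, which uses 2 edges, and H and I are not directly tied, so nothing shorter exists. So d(H,I) = 2.

2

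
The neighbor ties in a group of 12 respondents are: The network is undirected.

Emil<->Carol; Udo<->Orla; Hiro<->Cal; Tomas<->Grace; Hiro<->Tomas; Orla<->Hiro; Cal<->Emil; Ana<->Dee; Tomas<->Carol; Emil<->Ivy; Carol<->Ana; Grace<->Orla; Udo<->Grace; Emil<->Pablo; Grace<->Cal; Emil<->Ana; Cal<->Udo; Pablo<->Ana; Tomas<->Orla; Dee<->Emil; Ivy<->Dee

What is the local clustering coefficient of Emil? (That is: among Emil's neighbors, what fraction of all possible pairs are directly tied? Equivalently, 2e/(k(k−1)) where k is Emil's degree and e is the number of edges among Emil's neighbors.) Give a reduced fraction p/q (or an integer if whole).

Emil's neighbors: Ana, Cal, Carol, Dee, Ivy, and Pablo (k = 6).
Possible neighbor pairs: C(6,2) = 15. Edges among them: Ana–Carol, Ana–Dee, Ana–Pablo, Dee–Ivy → e = 4.
Clustering(Emil) = 4/15.

4/15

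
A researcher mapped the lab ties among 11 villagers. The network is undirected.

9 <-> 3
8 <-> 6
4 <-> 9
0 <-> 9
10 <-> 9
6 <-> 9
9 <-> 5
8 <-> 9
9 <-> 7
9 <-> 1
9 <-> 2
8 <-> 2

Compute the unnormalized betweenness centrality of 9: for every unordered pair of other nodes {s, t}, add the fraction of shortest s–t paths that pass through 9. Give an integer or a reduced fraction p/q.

85/2

Pairs whose geodesics pass through 9 — 0–8: 1; 0–4: 1; 0–10: 1; 0–6: 1; 0–5: 1; 0–3: 1; 0–7: 1; 0–1: 1; 0–2: 1; 8–4: 1; 8–10: 1; 8–5: 1; 8–3: 1; 8–7: 1 … (+29 more pairs).
All other pairs contribute 0.
Summing the contributions gives betweenness(9) = 85/2.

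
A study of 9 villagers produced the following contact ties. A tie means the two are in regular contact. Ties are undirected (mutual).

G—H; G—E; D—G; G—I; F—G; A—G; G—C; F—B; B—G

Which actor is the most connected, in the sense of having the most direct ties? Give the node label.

Degrees — A:1, B:2, C:1, D:1, E:1, F:2, G:8, H:1, I:1.
The maximum is 8, attained only by G.

G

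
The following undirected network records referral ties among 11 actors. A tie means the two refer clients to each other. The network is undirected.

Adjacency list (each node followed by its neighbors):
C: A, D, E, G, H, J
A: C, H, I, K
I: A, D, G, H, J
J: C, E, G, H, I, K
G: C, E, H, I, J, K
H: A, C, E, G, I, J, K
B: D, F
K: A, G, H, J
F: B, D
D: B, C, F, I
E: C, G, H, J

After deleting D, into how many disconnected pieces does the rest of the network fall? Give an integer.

2

Without D, the remaining ties split the others into: {B, F}; {A, C, E, G, H, I, J, K}.
That's 2 separate components.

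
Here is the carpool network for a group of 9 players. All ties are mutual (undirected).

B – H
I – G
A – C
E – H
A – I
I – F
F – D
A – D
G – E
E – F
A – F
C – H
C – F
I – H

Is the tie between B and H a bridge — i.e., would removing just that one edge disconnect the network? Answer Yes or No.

Without the B–H edge there is no alternate route between B and H, so the network disconnects. It is a bridge.

Yes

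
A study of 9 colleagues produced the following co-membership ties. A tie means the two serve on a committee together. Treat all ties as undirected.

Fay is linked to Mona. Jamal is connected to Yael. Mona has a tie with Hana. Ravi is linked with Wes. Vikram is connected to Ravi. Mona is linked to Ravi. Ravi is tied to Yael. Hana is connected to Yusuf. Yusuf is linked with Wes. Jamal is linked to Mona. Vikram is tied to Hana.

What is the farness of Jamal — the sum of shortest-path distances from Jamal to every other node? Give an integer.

17

Distances from Jamal: Fay:2, Hana:2, Mona:1, Ravi:2, Vikram:3, Wes:3, Yael:1, Yusuf:3.
Sum = 2 + 2 + 1 + 2 + 3 + 3 + 1 + 3 = 17.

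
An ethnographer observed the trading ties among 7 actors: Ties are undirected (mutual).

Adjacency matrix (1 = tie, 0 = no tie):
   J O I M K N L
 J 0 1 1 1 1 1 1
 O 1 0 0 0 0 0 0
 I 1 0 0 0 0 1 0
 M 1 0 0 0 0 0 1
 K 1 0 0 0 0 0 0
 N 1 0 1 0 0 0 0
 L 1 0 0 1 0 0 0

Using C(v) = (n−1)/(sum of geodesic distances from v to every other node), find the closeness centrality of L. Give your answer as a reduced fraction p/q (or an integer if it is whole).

3/5

Distances from L: I:2, J:1, K:2, M:1, N:2, O:2. Sum = 10.
n = 7, so closeness = 6/10 = 3/5.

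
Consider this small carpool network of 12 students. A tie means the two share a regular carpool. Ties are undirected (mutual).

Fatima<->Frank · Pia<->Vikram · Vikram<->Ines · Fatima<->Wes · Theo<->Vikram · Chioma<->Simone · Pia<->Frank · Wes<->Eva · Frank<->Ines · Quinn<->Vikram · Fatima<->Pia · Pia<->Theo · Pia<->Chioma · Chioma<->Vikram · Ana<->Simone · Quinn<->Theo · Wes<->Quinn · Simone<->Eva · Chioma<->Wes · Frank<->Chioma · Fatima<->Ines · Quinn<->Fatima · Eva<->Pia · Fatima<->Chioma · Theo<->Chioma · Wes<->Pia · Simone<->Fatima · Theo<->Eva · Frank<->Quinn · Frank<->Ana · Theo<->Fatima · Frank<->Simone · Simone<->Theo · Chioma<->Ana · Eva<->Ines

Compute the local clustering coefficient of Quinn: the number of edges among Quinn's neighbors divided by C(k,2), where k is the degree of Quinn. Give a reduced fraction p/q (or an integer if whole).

Quinn's neighbors: Fatima, Frank, Theo, Vikram, and Wes (k = 5).
Possible neighbor pairs: C(5,2) = 10. Edges among them: Fatima–Frank, Fatima–Theo, Fatima–Wes, Theo–Vikram → e = 4.
Clustering(Quinn) = 4/10 = 2/5.

2/5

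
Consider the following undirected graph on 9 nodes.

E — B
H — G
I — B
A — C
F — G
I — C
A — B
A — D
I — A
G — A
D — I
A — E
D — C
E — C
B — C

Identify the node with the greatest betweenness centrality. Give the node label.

Unnormalized betweenness of each node: A:97/6, B:1/3, C:7/6, D:0, E:0, F:0, G:13, H:0, I:1/3.
A has the largest value, 97/6, making it the main broker — the node through which the most shortest paths run.

A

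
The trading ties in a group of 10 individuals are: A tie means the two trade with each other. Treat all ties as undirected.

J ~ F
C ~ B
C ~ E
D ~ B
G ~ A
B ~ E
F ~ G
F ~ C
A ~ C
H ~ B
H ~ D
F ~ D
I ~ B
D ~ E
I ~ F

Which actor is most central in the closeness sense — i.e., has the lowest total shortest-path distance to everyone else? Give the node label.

Farness (sum of distances to all others) for each node — A:20, B:15, C:14, D:15, E:17, F:13, G:19, H:19, I:17, J:21.
The smallest farness is 13, for F, so F has the highest closeness.

F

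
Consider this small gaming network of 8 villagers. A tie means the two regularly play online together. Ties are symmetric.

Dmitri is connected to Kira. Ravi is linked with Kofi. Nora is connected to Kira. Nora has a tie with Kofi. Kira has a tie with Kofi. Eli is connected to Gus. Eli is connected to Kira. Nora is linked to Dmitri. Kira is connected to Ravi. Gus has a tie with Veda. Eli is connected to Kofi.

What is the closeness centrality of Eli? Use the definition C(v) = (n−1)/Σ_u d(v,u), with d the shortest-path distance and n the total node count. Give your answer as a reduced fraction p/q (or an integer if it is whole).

7/11

Distances from Eli: Dmitri:2, Gus:1, Kira:1, Kofi:1, Nora:2, Ravi:2, Veda:2. Sum = 11.
n = 8, so closeness = 7/11.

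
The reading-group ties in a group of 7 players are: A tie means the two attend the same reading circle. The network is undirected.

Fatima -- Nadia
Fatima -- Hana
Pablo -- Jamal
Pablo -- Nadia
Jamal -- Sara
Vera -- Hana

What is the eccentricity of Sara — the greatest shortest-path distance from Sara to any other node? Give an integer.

6

Distances from Sara: Fatima:4, Hana:5, Jamal:1, Nadia:3, Pablo:2, Vera:6.
The largest is 6 (to Vera), so the eccentricity of Sara is 6.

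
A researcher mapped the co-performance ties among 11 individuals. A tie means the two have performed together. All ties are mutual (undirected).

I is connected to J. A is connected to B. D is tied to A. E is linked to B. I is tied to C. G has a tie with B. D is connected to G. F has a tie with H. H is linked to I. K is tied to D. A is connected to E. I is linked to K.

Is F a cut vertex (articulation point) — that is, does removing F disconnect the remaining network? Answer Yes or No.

Even without F, every remaining node can still reach every other (the residual graph is connected), so F is not a cut vertex.

No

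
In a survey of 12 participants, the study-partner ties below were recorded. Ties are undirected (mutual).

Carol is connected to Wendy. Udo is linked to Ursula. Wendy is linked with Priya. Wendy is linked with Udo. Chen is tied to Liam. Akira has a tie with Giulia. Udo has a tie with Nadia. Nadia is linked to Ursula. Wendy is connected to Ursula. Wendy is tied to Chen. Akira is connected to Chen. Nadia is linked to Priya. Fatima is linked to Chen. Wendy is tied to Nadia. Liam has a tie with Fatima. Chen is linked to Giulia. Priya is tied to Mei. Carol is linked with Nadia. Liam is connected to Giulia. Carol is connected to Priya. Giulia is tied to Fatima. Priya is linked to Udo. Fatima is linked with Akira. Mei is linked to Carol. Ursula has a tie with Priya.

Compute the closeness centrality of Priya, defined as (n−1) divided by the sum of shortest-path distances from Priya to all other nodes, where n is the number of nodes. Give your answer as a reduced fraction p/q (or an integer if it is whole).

Distances from Priya: Akira:3, Carol:1, Chen:2, Fatima:3, Giulia:3, Liam:3, Mei:1, Nadia:1, Udo:1, Ursula:1, Wendy:1. Sum = 20.
n = 12, so closeness = 11/20.

11/20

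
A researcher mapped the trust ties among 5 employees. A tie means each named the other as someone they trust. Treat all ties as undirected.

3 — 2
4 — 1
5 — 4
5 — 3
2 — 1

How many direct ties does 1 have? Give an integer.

2

1 is directly tied to 2 and 4. That is 2 neighbors, so the degree of 1 is 2.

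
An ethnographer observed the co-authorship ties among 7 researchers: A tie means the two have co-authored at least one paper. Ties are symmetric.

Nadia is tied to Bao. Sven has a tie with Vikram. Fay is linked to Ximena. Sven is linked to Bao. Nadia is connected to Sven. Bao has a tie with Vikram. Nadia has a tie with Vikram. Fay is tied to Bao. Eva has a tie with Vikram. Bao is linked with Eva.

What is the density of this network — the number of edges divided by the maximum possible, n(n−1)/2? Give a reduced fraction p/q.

10/21

There are 10 edges and 7 nodes, so the maximum possible is C(7,2) = 21.
Density = 10/21.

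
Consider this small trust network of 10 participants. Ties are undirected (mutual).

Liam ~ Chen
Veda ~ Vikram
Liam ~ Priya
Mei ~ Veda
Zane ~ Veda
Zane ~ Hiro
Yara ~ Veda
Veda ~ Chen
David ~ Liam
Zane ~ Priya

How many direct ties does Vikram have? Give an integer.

1

Vikram is directly tied to Veda. That is 1 neighbor, so the degree of Vikram is 1.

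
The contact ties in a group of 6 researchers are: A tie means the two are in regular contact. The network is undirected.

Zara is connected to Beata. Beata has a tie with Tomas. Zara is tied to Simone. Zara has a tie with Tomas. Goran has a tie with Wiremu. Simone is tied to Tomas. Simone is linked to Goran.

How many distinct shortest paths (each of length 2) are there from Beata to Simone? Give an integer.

2

The shortest distance is 2. The length-2 paths are: Beata–Tomas–Simone; Beata–Zara–Simone.
That gives 2 distinct shortest paths.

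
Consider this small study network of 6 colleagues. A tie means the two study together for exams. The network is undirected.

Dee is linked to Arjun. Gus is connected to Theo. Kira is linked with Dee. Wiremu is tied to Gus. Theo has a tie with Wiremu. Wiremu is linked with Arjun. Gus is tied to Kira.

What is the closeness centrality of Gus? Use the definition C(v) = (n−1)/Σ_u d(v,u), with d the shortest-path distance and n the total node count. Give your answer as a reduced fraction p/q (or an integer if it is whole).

5/7

Distances from Gus: Arjun:2, Dee:2, Kira:1, Theo:1, Wiremu:1. Sum = 7.
n = 6, so closeness = 5/7.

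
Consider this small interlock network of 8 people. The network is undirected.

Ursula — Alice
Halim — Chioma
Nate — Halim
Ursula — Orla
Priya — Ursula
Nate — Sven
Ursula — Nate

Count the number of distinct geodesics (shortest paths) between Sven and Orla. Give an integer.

The shortest distance is 3, and the only length-3 path is Sven–Nate–Ursula–Orla. So there is exactly 1 shortest path.

1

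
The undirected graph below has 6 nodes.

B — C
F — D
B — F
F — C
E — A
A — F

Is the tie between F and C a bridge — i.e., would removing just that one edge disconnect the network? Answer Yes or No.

No

Even without that edge, F still reaches C via F – B – C, so the network stays connected. Not a bridge.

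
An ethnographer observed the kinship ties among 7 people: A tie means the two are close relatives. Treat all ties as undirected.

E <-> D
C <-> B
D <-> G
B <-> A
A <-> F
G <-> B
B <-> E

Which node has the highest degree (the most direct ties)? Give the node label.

Degrees — A:2, B:4, C:1, D:2, E:2, F:1, G:2.
The maximum is 4, attained only by B.

B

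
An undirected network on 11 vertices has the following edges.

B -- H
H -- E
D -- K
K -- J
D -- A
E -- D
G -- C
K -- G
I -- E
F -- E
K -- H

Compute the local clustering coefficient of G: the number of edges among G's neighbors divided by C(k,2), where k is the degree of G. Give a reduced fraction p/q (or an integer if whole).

G's neighbors: C and K (k = 2).
Possible neighbor pairs: C(2,2) = 1. Edges among them: none → e = 0.
Clustering(G) = 0/1.

0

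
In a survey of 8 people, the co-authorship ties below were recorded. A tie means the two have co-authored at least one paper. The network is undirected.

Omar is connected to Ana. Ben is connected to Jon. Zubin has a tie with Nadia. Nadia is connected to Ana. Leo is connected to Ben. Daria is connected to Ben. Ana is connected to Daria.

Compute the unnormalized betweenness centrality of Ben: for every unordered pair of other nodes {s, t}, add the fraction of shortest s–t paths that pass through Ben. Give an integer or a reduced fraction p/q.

Pairs whose geodesics pass through Ben — Jon–Ana: 1; Jon–Zubin: 1; Jon–Omar: 1; Jon–Nadia: 1; Jon–Daria: 1; Jon–Leo: 1; Ana–Leo: 1; Zubin–Leo: 1; Omar–Leo: 1; Nadia–Leo: 1; Daria–Leo: 1.
All other pairs contribute 0.
Summing the contributions gives betweenness(Ben) = 11.

11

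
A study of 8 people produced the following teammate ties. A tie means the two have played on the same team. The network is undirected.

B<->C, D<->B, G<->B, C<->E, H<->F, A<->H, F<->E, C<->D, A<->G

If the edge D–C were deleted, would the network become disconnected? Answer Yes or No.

Even without that edge, D still reaches C via D – B – C, so the network stays connected. Not a bridge.

No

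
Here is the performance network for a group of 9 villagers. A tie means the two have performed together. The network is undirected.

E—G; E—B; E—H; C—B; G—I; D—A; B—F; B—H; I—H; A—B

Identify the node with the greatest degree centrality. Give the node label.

B

Degrees — A:2, B:5, C:1, D:1, E:3, F:1, G:2, H:3, I:2.
The maximum is 5, attained only by B.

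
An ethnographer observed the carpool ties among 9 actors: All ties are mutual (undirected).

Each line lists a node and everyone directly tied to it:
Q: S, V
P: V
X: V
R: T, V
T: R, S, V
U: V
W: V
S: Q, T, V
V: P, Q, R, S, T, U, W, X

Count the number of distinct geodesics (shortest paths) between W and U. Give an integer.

The shortest distance is 2, and the only length-2 path is W–V–U. So there is exactly 1 shortest path.

1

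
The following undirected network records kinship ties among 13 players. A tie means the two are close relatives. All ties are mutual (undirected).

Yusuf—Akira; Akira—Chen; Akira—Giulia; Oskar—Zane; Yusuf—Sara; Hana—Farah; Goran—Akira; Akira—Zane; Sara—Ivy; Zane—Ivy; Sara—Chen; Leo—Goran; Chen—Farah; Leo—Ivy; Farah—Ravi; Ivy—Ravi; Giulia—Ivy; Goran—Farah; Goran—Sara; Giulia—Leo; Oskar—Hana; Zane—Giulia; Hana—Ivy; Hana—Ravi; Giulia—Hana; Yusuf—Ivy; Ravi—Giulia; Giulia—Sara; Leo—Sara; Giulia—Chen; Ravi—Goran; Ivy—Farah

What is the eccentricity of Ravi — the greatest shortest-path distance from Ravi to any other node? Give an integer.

2

Distances from Ravi: Akira:2, Chen:2, Farah:1, Giulia:1, Goran:1, Hana:1, Ivy:1, Leo:2, Oskar:2, Sara:2, Yusuf:2, Zane:2.
The largest is 2 (to Sara, Akira, Leo, Zane, Yusuf, Chen, and Oskar), so the eccentricity of Ravi is 2.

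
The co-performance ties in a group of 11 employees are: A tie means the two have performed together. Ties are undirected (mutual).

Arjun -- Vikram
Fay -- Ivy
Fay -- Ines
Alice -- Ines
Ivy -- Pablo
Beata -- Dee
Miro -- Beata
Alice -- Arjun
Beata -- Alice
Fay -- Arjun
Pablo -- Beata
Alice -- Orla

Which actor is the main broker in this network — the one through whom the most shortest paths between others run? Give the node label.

Alice

Unnormalized betweenness of each node: Alice:45/2, Arjun:35/3, Beata:127/6, Dee:0, Fay:41/6, Ines:8/3, Ivy:7/2, Miro:0, Orla:0, Pablo:14/3, Vikram:0.
Alice has the largest value, 45/2, making it the main broker — the node through which the most shortest paths run.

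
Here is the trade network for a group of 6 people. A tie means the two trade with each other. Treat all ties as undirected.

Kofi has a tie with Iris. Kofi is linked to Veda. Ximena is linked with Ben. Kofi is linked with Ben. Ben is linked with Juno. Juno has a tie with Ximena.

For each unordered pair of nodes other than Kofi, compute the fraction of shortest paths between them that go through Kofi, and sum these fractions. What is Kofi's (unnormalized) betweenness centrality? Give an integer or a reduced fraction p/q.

7

Pairs whose geodesics pass through Kofi — Veda–Iris: 1; Veda–Juno: 1; Veda–Ximena: 1; Veda–Ben: 1; Iris–Juno: 1; Iris–Ximena: 1; Iris–Ben: 1.
All other pairs contribute 0.
Summing the contributions gives betweenness(Kofi) = 7.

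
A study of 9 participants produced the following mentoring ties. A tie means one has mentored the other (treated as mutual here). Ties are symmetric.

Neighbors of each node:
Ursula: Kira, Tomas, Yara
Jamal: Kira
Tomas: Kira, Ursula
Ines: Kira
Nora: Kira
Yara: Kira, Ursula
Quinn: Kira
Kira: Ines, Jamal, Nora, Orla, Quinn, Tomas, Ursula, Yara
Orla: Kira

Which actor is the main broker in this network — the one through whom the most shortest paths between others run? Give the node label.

Kira

Unnormalized betweenness of each node: Ines:0, Jamal:0, Kira:51/2, Nora:0, Orla:0, Quinn:0, Tomas:0, Ursula:1/2, Yara:0.
Kira has the largest value, 51/2, making it the main broker — the node through which the most shortest paths run.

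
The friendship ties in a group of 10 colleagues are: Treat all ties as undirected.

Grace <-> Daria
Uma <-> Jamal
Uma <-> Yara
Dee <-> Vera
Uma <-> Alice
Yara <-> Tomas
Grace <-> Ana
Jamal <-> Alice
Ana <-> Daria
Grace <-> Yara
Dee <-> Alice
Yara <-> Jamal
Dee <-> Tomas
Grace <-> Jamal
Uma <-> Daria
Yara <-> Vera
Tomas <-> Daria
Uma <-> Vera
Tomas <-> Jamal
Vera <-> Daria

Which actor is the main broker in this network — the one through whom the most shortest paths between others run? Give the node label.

Daria

Unnormalized betweenness of each node: Alice:7/6, Ana:0, Daria:20/3, Dee:4/3, Grace:37/12, Jamal:23/6, Tomas:37/12, Uma:43/12, Vera:31/12, Yara:8/3.
Daria has the largest value, 20/3, making it the main broker — the node through which the most shortest paths run.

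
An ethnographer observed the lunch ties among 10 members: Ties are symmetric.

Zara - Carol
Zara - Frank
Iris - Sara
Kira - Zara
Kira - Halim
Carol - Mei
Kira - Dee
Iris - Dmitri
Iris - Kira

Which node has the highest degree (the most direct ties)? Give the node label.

Degrees — Carol:2, Dee:1, Dmitri:1, Frank:1, Halim:1, Iris:3, Kira:4, Mei:1, Sara:1, Zara:3.
The maximum is 4, attained only by Kira.

Kira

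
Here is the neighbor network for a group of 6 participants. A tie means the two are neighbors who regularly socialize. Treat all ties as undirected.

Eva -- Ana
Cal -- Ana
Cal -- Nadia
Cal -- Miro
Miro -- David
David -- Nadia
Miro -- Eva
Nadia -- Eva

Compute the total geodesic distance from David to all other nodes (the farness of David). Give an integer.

9

Distances from David: Ana:3, Cal:2, Eva:2, Miro:1, Nadia:1.
Sum = 3 + 2 + 2 + 1 + 1 = 9.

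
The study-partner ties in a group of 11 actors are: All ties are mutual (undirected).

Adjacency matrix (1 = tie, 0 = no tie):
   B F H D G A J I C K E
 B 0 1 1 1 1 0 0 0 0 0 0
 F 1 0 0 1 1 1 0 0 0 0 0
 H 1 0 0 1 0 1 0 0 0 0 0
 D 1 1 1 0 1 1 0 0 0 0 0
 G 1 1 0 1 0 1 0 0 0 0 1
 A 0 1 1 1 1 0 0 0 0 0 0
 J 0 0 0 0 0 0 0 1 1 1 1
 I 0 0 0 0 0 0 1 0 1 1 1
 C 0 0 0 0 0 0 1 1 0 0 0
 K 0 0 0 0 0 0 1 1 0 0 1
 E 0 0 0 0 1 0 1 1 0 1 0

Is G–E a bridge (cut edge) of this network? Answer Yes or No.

Yes

Without the G–E edge there is no alternate route between G and E, so the network disconnects. It is a bridge.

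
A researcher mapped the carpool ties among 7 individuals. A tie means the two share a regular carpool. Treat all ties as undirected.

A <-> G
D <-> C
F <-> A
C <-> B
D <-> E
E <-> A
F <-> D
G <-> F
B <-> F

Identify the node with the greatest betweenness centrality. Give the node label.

F

Unnormalized betweenness of each node: A:11/6, B:4/3, C:5/6, D:23/6, E:5/6, F:19/3, G:0.
F has the largest value, 19/3, making it the main broker — the node through which the most shortest paths run.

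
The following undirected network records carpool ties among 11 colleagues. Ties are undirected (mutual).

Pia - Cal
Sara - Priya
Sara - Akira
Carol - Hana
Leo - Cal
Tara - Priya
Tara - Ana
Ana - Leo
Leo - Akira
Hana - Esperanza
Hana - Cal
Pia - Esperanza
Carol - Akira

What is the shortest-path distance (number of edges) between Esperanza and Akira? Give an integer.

One shortest route is Esperanza – Hana – Carol – Akira, which uses 3 edges, and at distance 2 from Esperanza we only reach {Cal, Carol}, which does not include Akira. So d(Esperanza,Akira) = 3.

3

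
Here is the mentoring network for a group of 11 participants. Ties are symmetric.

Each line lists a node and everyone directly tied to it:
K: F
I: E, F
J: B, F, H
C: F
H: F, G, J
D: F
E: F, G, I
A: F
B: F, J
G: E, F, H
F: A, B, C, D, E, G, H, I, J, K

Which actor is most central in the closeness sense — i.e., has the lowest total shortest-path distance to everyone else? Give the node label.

Farness (sum of distances to all others) for each node — A:19, B:18, C:19, D:19, E:17, F:10, G:17, H:17, I:18, J:17, K:19.
The smallest farness is 10, for F, so F has the highest closeness.

F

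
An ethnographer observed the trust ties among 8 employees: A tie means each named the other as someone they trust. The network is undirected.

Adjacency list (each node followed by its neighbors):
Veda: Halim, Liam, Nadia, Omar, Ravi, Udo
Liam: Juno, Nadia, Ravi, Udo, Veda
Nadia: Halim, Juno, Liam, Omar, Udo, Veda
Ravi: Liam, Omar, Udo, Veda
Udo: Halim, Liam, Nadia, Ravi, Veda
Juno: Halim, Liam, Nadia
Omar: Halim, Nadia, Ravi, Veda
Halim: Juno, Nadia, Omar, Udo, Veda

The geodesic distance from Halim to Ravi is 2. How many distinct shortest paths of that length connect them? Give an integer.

The shortest distance is 2. The length-2 paths are: Halim–Udo–Ravi; Halim–Omar–Ravi; Halim–Veda–Ravi.
That gives 3 distinct shortest paths.

3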